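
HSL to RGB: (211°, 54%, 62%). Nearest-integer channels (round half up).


H=211°, S=0.54, L=0.62
C = (1-|2L-1|)×S = (1-|0.24|)×0.54 = 0.4104
H' = H/60 = 211/60 ≈ 3.5167; X = C×(1-|H' mod 2 - 1|) = 0.19836
m = L - C/2 = 0.62 - 0.2052 = 0.4148
Sector ⌊H'⌋ = 3 → (R',G',B') = (0.0, 0.19836, 0.4104)
RGB = ((R'+m)×255, (G'+m)×255, (B'+m)×255) = (105.774, 156.3558, 210.426)
Round half up → RGB(106, 156, 210)


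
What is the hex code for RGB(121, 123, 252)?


R = 121 → 79 (hex)
G = 123 → 7B (hex)
B = 252 → FC (hex)
Hex = #797BFC


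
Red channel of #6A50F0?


Color: #6A50F0
R = 6A = 106
G = 50 = 80
B = F0 = 240
Red = 106


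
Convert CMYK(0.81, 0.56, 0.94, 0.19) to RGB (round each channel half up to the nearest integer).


R = 255 × (1-C) × (1-K) = 255 × 0.19 × 0.81 = 39.2445 → 39
G = 255 × (1-M) × (1-K) = 255 × 0.44 × 0.81 = 90.882 → 91
B = 255 × (1-Y) × (1-K) = 255 × 0.06 × 0.81 = 12.393 → 12
= RGB(39, 91, 12)


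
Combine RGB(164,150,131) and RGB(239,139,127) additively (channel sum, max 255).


Additive: each channel = min(255, C₁+C₂)
R: 164+239 = 403 → 255
G: 150+139 = 289 → 255
B: 131+127 = 258 → 255
= RGB(255, 255, 255)


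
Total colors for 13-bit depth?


Colors = 2^bits = 2^13
= 8,192 colors


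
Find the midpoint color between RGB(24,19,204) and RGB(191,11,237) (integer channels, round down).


Midpoint: each channel = ⌊(C₁+C₂)/2⌋
R: ⌊(24+191)/2⌋ = 107
G: ⌊(19+11)/2⌋ = 15
B: ⌊(204+237)/2⌋ = 220
= RGB(107, 15, 220)


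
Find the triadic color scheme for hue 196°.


Triadic: equally spaced at 120° intervals
H1 = 196°
H2 = (196 + 120) mod 360 = 316°
H3 = (196 + 240) mod 360 = 76°
Triadic = 196°, 316°, 76°


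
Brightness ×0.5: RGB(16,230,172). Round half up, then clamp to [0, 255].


Multiply each channel by 0.5, round half up, clamp to [0, 255]
R: 16×0.5 = 8
G: 230×0.5 = 115
B: 172×0.5 = 86
= RGB(8, 115, 86)


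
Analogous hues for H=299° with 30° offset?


Base hue: 299°
Left analog: (299 - 30) mod 360 = 269°
Right analog: (299 + 30) mod 360 = 329°
Analogous hues = 269° and 329°


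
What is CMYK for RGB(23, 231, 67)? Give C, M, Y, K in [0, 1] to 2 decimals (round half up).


R'=23/255≈0.0902, G'=231/255≈0.9059, B'=67/255≈0.2627
K = 1 - max(R',G',B') = 1 - 231/255 = 24/255 = 0.09411… → 0.09
(1-R'-K)/(1-K) simplifies to (max-R)/max with max = 231:
C = (231-23)/231 = 208/231 = 0.90043… → 0.90
M = (231-231)/231 = 0/231 = 0 → 0.00
Y = (231-67)/231 = 164/231 = 0.70995… → 0.71
= CMYK(0.90, 0.00, 0.71, 0.09)


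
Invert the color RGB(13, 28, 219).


Invert: (255-R, 255-G, 255-B)
R: 255-13 = 242
G: 255-28 = 227
B: 255-219 = 36
= RGB(242, 227, 36)


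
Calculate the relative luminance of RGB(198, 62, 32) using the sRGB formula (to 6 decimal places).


Linearize each channel (sRGB transfer function): c = v/255; c_lin = c/12.92 if c ≤ 0.04045, else ((c+0.055)/1.055)^2.4
  R: 198/255 ≈ 0.776471 > 0.04045 → ((0.776471+0.055)/1.055)^2.4 ≈ 0.564712
  G: 62/255 ≈ 0.243137 > 0.04045 → ((0.243137+0.055)/1.055)^2.4 ≈ 0.048172
  B: 32/255 ≈ 0.125490 > 0.04045 → ((0.125490+0.055)/1.055)^2.4 ≈ 0.014444
R_lin = 0.564712, G_lin = 0.048172, B_lin = 0.014444
L = 0.2126×R + 0.7152×G + 0.0722×B
L = 0.2126×0.564712 + 0.7152×0.048172 + 0.0722×0.014444
L ≈ 0.155553


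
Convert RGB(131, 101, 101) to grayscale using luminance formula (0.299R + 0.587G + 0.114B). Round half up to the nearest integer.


Gray = 0.299×R + 0.587×G + 0.114×B
Gray = 0.299×131 + 0.587×101 + 0.114×101
Gray = 39.169 + 59.287 + 11.514
Gray = 109.970 → round half up → 110
Gray = 110


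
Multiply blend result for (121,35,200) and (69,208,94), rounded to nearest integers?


Multiply: C = A×B/255, rounded to nearest integer
R: 121×69/255 = 8349/255 ≈ 32.741 → 33
G: 35×208/255 = 7280/255 ≈ 28.549 → 29
B: 200×94/255 = 18800/255 ≈ 73.725 → 74
= RGB(33, 29, 74)


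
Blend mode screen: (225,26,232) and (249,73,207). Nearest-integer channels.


Screen: C = 255 - (255-A)×(255-B)/255, rounded to nearest integer
R: 255 - (255-225)×(255-249)/255 = 255 - 180/255 ≈ 255 - 0.706 = 254.294 → 254
G: 255 - (255-26)×(255-73)/255 = 255 - 41678/255 ≈ 255 - 163.443 = 91.557 → 92
B: 255 - (255-232)×(255-207)/255 = 255 - 1104/255 ≈ 255 - 4.329 = 250.671 → 251
= RGB(254, 92, 251)


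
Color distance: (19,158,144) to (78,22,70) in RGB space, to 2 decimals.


d = √[(R₁-R₂)² + (G₁-G₂)² + (B₁-B₂)²]
d = √[(19-78)² + (158-22)² + (144-70)²]
d = √[3481 + 18496 + 5476]
d = √27453
d ≈ 165.69


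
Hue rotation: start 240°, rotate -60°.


New hue = (H + rotation) mod 360
New hue = (240 -60) mod 360
= 180 mod 360
= 180°


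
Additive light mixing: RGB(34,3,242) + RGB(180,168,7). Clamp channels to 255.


Additive: each channel = min(255, C₁+C₂)
R: 34+180 = 214 → 214
G: 3+168 = 171 → 171
B: 242+7 = 249 → 249
= RGB(214, 171, 249)


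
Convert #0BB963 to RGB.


0B → 11 (R)
B9 → 185 (G)
63 → 99 (B)
= RGB(11, 185, 99)


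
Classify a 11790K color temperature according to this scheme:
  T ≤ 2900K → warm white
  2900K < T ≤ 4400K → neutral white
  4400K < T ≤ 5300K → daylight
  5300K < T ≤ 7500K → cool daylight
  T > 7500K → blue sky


Temperature: 11790K
11790K > 7500K → blue sky
Classification: blue sky


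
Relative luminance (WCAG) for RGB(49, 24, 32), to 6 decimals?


Linearize each channel (sRGB transfer function): c = v/255; c_lin = c/12.92 if c ≤ 0.04045, else ((c+0.055)/1.055)^2.4
  R: 49/255 ≈ 0.192157 > 0.04045 → ((0.192157+0.055)/1.055)^2.4 ≈ 0.030713
  G: 24/255 ≈ 0.094118 > 0.04045 → ((0.094118+0.055)/1.055)^2.4 ≈ 0.009134
  B: 32/255 ≈ 0.125490 > 0.04045 → ((0.125490+0.055)/1.055)^2.4 ≈ 0.014444
R_lin = 0.030713, G_lin = 0.009134, B_lin = 0.014444
L = 0.2126×R + 0.7152×G + 0.0722×B
L = 0.2126×0.030713 + 0.7152×0.009134 + 0.0722×0.014444
L ≈ 0.014105


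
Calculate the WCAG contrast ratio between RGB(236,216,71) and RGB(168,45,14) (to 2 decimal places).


Linearize each sRGB channel c=v/255: c/12.92 if c ≤ 0.04045 else ((c+0.055)/1.055)^2.4
L = 0.2126×R_lin + 0.7152×G_lin + 0.0722×B_lin
Color 1 (236,216,71):
  R=236: 236/255≈0.9255 > 0.04045 → ((0.9255+0.055)/1.055)^2.4 ≈ 0.83880
  G=216: 216/255≈0.8471 > 0.04045 → ((0.8471+0.055)/1.055)^2.4 ≈ 0.68669
  B=71: 71/255≈0.2784 > 0.04045 → ((0.2784+0.055)/1.055)^2.4 ≈ 0.06301
  L1 = 0.2126×0.83880 + 0.7152×0.68669 + 0.0722×0.06301 ≈ 0.67400
Color 2 (168,45,14):
  R=168: 168/255≈0.6588 > 0.04045 → ((0.6588+0.055)/1.055)^2.4 ≈ 0.39157
  G=45: 45/255≈0.1765 > 0.04045 → ((0.1765+0.055)/1.055)^2.4 ≈ 0.02624
  B=14: 14/255≈0.0549 > 0.04045 → ((0.0549+0.055)/1.055)^2.4 ≈ 0.00439
  L2 = 0.2126×0.39157 + 0.7152×0.02624 + 0.0722×0.00439 ≈ 0.10233
Lighter = 0.67400, Darker = 0.10233
Ratio = (L_lighter + 0.05) / (L_darker + 0.05)
Ratio = (0.67400 + 0.05) / (0.10233 + 0.05) = 0.72400 / 0.15233 ≈ 4.7527
Ratio ≈ 4.75:1


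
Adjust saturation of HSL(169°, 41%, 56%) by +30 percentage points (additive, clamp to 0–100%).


Original S = 41%
Adjustment = +30 percentage points
New S = 41 + (30) = 71
Clamp to [0, 100] → 71
= HSL(169°, 71%, 56%)


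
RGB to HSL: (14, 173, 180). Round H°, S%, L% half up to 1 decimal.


Normalize: R'=14/255≈0.0549, G'=173/255≈0.6784, B'=180/255≈0.7059
Max=180/255, Min=14/255, Δ=Max-Min=166/255
L = (Max+Min)/2 = (180+14)/510 = 194/510 = 0.38039… → L = 38.0%
L ≤ 0.5 → S = Δ/(Max+Min) = 166/(180+14) = 166/194 = 0.85567… → S = 85.6%
(the 1/255 factors cancel in S and H, so raw channel differences can be used)
Max is B' → H = 60 × ((R-G)/Δ + 4) = 60 × ((14-173)/166 + 4)
  -159/166 + 4 = -0.9578… + 4 = 3.0421…
  H = 60 × 3.0421… = 182.530…° → H = 182.5°
= HSL(182.5°, 85.6%, 38.0%)


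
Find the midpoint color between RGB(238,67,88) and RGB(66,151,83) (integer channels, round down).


Midpoint: each channel = ⌊(C₁+C₂)/2⌋
R: ⌊(238+66)/2⌋ = 152
G: ⌊(67+151)/2⌋ = 109
B: ⌊(88+83)/2⌋ = 85
= RGB(152, 109, 85)


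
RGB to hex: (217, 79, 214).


R = 217 → D9 (hex)
G = 79 → 4F (hex)
B = 214 → D6 (hex)
Hex = #D94FD6


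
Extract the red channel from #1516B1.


Color: #1516B1
R = 15 = 21
G = 16 = 22
B = B1 = 177
Red = 21


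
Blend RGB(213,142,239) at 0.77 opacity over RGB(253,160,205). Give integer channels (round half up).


C = α×F + (1-α)×B, with 1-α = 0.23
R: 0.77×213 + 0.23×253 = 164.01 + 58.19 = 222.20 → 222
G: 0.77×142 + 0.23×160 = 109.34 + 36.80 = 146.14 → 146
B: 0.77×239 + 0.23×205 = 184.03 + 47.15 = 231.18 → 231
= RGB(222, 146, 231)


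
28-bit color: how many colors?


Colors = 2^bits = 2^28
= 268,435,456 colors


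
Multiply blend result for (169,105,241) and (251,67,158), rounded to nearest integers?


Multiply: C = A×B/255, rounded to nearest integer
R: 169×251/255 = 42419/255 ≈ 166.349 → 166
G: 105×67/255 = 7035/255 ≈ 27.588 → 28
B: 241×158/255 = 38078/255 ≈ 149.325 → 149
= RGB(166, 28, 149)


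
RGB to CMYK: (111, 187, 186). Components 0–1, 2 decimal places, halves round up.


R'=111/255≈0.4353, G'=187/255≈0.7333, B'=186/255≈0.7294
K = 1 - max(R',G',B') = 1 - 187/255 = 68/255 = 0.26666… → 0.27
(1-R'-K)/(1-K) simplifies to (max-R)/max with max = 187:
C = (187-111)/187 = 76/187 = 0.40641… → 0.41
M = (187-187)/187 = 0/187 = 0 → 0.00
Y = (187-186)/187 = 1/187 = 0.00534… → 0.01
= CMYK(0.41, 0.00, 0.01, 0.27)


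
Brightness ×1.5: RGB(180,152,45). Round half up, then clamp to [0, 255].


Multiply each channel by 1.5, round half up, clamp to [0, 255]
R: 180×1.5 = 270 → clamp → 255
G: 152×1.5 = 228
B: 45×1.5 = 67.5 → round → 68
= RGB(255, 228, 68)


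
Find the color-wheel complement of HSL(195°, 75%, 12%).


Complement = opposite side of color wheel = hue + 180°
H' = (195 + 180) mod 360 = 15°
S and L unchanged.
= HSL(15°, 75%, 12%)


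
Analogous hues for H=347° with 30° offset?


Base hue: 347°
Left analog: (347 - 30) mod 360 = 317°
Right analog: (347 + 30) mod 360 = 17°
Analogous hues = 317° and 17°


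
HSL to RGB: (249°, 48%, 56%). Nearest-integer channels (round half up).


H=249°, S=0.48, L=0.56
C = (1-|2L-1|)×S = (1-|0.12|)×0.48 = 0.4224
H' = H/60 = 249/60 ≈ 4.1500; X = C×(1-|H' mod 2 - 1|) = 0.06336
m = L - C/2 = 0.56 - 0.2112 = 0.3488
Sector ⌊H'⌋ = 4 → (R',G',B') = (0.06336, 0.0, 0.4224)
RGB = ((R'+m)×255, (G'+m)×255, (B'+m)×255) = (105.1008, 88.944, 196.656)
Round half up → RGB(105, 89, 197)


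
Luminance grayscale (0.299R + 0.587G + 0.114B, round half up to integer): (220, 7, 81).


Gray = 0.299×R + 0.587×G + 0.114×B
Gray = 0.299×220 + 0.587×7 + 0.114×81
Gray = 65.780 + 4.109 + 9.234
Gray = 79.123 → round half up → 79
Gray = 79


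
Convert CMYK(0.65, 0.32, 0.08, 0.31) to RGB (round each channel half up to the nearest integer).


R = 255 × (1-C) × (1-K) = 255 × 0.35 × 0.69 = 61.5825 → 62
G = 255 × (1-M) × (1-K) = 255 × 0.68 × 0.69 = 119.646 → 120
B = 255 × (1-Y) × (1-K) = 255 × 0.92 × 0.69 = 161.874 → 162
= RGB(62, 120, 162)


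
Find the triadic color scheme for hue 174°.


Triadic: equally spaced at 120° intervals
H1 = 174°
H2 = (174 + 120) mod 360 = 294°
H3 = (174 + 240) mod 360 = 54°
Triadic = 174°, 294°, 54°


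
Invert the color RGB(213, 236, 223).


Invert: (255-R, 255-G, 255-B)
R: 255-213 = 42
G: 255-236 = 19
B: 255-223 = 32
= RGB(42, 19, 32)


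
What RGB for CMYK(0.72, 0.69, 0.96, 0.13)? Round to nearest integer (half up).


R = 255 × (1-C) × (1-K) = 255 × 0.28 × 0.87 = 62.118 → 62
G = 255 × (1-M) × (1-K) = 255 × 0.31 × 0.87 = 68.7735 → 69
B = 255 × (1-Y) × (1-K) = 255 × 0.04 × 0.87 = 8.874 → 9
= RGB(62, 69, 9)


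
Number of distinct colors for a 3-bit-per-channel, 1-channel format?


Total bits = 3 bits/channel × 1 channels = 3 bits
Distinct colors = 2^3
= 8 colors


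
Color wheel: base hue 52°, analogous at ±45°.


Base hue: 52°
Left analog: (52 - 45) mod 360 = 7°
Right analog: (52 + 45) mod 360 = 97°
Analogous hues = 7° and 97°


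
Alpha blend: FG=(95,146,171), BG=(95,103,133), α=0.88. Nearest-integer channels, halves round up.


C = α×F + (1-α)×B, with 1-α = 0.12
R: 0.88×95 + 0.12×95 = 83.60 + 11.40 = 95.00 → 95
G: 0.88×146 + 0.12×103 = 128.48 + 12.36 = 140.84 → 141
B: 0.88×171 + 0.12×133 = 150.48 + 15.96 = 166.44 → 166
= RGB(95, 141, 166)


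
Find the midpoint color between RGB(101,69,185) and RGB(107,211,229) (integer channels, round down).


Midpoint: each channel = ⌊(C₁+C₂)/2⌋
R: ⌊(101+107)/2⌋ = 104
G: ⌊(69+211)/2⌋ = 140
B: ⌊(185+229)/2⌋ = 207
= RGB(104, 140, 207)


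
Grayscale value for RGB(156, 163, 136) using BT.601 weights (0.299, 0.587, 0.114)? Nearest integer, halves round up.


Gray = 0.299×R + 0.587×G + 0.114×B
Gray = 0.299×156 + 0.587×163 + 0.114×136
Gray = 46.644 + 95.681 + 15.504
Gray = 157.829 → round half up → 158
Gray = 158


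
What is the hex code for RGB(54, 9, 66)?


R = 54 → 36 (hex)
G = 9 → 09 (hex)
B = 66 → 42 (hex)
Hex = #360942


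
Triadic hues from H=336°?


Triadic: equally spaced at 120° intervals
H1 = 336°
H2 = (336 + 120) mod 360 = 96°
H3 = (336 + 240) mod 360 = 216°
Triadic = 336°, 96°, 216°


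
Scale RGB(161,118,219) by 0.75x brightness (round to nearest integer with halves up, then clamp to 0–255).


Multiply each channel by 0.75, round half up, clamp to [0, 255]
R: 161×0.75 = 120.75 → round → 121
G: 118×0.75 = 88.5 → round → 89
B: 219×0.75 = 164.25 → round → 164
= RGB(121, 89, 164)


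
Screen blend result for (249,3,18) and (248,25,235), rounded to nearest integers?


Screen: C = 255 - (255-A)×(255-B)/255, rounded to nearest integer
R: 255 - (255-249)×(255-248)/255 = 255 - 42/255 ≈ 255 - 0.165 = 254.835 → 255
G: 255 - (255-3)×(255-25)/255 = 255 - 57960/255 ≈ 255 - 227.294 = 27.706 → 28
B: 255 - (255-18)×(255-235)/255 = 255 - 4740/255 ≈ 255 - 18.588 = 236.412 → 236
= RGB(255, 28, 236)


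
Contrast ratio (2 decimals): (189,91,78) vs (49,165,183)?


Linearize each sRGB channel c=v/255: c/12.92 if c ≤ 0.04045 else ((c+0.055)/1.055)^2.4
L = 0.2126×R_lin + 0.7152×G_lin + 0.0722×B_lin
Color 1 (189,91,78):
  R=189: 189/255≈0.7412 > 0.04045 → ((0.7412+0.055)/1.055)^2.4 ≈ 0.50888
  G=91: 91/255≈0.3569 > 0.04045 → ((0.3569+0.055)/1.055)^2.4 ≈ 0.10462
  B=78: 78/255≈0.3059 > 0.04045 → ((0.3059+0.055)/1.055)^2.4 ≈ 0.07619
  L1 = 0.2126×0.50888 + 0.7152×0.10462 + 0.0722×0.07619 ≈ 0.18851
Color 2 (49,165,183):
  R=49: 49/255≈0.1922 > 0.04045 → ((0.1922+0.055)/1.055)^2.4 ≈ 0.03071
  G=165: 165/255≈0.6471 > 0.04045 → ((0.6471+0.055)/1.055)^2.4 ≈ 0.37626
  B=183: 183/255≈0.7176 > 0.04045 → ((0.7176+0.055)/1.055)^2.4 ≈ 0.47353
  L2 = 0.2126×0.03071 + 0.7152×0.37626 + 0.0722×0.47353 ≈ 0.30982
Lighter = 0.30982, Darker = 0.18851
Ratio = (L_lighter + 0.05) / (L_darker + 0.05)
Ratio = (0.30982 + 0.05) / (0.18851 + 0.05) = 0.35982 / 0.23851 ≈ 1.5086
Ratio ≈ 1.51:1


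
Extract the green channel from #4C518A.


Color: #4C518A
R = 4C = 76
G = 51 = 81
B = 8A = 138
Green = 81


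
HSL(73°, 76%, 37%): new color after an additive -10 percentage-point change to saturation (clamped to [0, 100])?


Original S = 76%
Adjustment = -10 percentage points
New S = 76 + (-10) = 66
Clamp to [0, 100] → 66
= HSL(73°, 66%, 37%)


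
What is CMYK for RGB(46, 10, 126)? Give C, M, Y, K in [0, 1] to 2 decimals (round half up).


R'=46/255≈0.1804, G'=10/255≈0.0392, B'=126/255≈0.4941
K = 1 - max(R',G',B') = 1 - 126/255 = 129/255 = 0.50588… → 0.51
(1-R'-K)/(1-K) simplifies to (max-R)/max with max = 126:
C = (126-46)/126 = 80/126 = 0.63492… → 0.63
M = (126-10)/126 = 116/126 = 0.92063… → 0.92
Y = (126-126)/126 = 0/126 = 0 → 0.00
= CMYK(0.63, 0.92, 0.00, 0.51)


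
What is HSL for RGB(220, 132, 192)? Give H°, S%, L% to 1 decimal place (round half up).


Normalize: R'=220/255≈0.8627, G'=132/255≈0.5176, B'=192/255≈0.7529
Max=220/255, Min=132/255, Δ=Max-Min=88/255
L = (Max+Min)/2 = (220+132)/510 = 352/510 = 0.69019… → L = 69.0%
L > 0.5 → S = Δ/(2-Max-Min) = 88/(510-220-132) = 88/158 = 0.55696… → S = 55.7%
(the 1/255 factors cancel in S and H, so raw channel differences can be used)
Max is R' → H = 60 × (((G-B)/Δ) mod 6) = 60 × (((132-192)/88) mod 6)
  (-60)/88 = -0.6818…; negative, so add 6 → 5.3181…
  H = 60 × 5.3181… = 319.090…° → H = 319.1°
= HSL(319.1°, 55.7%, 69.0%)


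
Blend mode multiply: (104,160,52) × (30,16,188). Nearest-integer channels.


Multiply: C = A×B/255, rounded to nearest integer
R: 104×30/255 = 3120/255 ≈ 12.235 → 12
G: 160×16/255 = 2560/255 ≈ 10.039 → 10
B: 52×188/255 = 9776/255 ≈ 38.337 → 38
= RGB(12, 10, 38)


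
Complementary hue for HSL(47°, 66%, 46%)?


Complement = opposite side of color wheel = hue + 180°
H' = (47 + 180) mod 360 = 227°
S and L unchanged.
= HSL(227°, 66%, 46%)


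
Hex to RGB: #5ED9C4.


5E → 94 (R)
D9 → 217 (G)
C4 → 196 (B)
= RGB(94, 217, 196)


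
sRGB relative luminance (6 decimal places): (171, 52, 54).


Linearize each channel (sRGB transfer function): c = v/255; c_lin = c/12.92 if c ≤ 0.04045, else ((c+0.055)/1.055)^2.4
  R: 171/255 ≈ 0.670588 > 0.04045 → ((0.670588+0.055)/1.055)^2.4 ≈ 0.407240
  G: 52/255 ≈ 0.203922 > 0.04045 → ((0.203922+0.055)/1.055)^2.4 ≈ 0.034340
  B: 54/255 ≈ 0.211765 > 0.04045 → ((0.211765+0.055)/1.055)^2.4 ≈ 0.036889
R_lin = 0.407240, G_lin = 0.034340, B_lin = 0.036889
L = 0.2126×R + 0.7152×G + 0.0722×B
L = 0.2126×0.407240 + 0.7152×0.034340 + 0.0722×0.036889
L ≈ 0.113803


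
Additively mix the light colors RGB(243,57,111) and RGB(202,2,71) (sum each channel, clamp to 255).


Additive: each channel = min(255, C₁+C₂)
R: 243+202 = 445 → 255
G: 57+2 = 59 → 59
B: 111+71 = 182 → 182
= RGB(255, 59, 182)


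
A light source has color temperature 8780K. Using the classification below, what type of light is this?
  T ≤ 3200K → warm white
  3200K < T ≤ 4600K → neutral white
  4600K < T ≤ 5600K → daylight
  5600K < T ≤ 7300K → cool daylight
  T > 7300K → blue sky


Temperature: 8780K
8780K > 7300K → blue sky
Classification: blue sky


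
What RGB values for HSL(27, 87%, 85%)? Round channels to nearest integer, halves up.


H=27°, S=0.87, L=0.85
C = (1-|2L-1|)×S = (1-|0.70|)×0.87 = 0.261
H' = H/60 = 27/60 ≈ 0.4500; X = C×(1-|H' mod 2 - 1|) = 0.11745
m = L - C/2 = 0.85 - 0.1305 = 0.7195
Sector ⌊H'⌋ = 0 → (R',G',B') = (0.261, 0.11745, 0.0)
RGB = ((R'+m)×255, (G'+m)×255, (B'+m)×255) = (250.0275, 213.42225, 183.4725)
Round half up → RGB(250, 213, 183)


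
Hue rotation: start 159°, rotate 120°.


New hue = (H + rotation) mod 360
New hue = (159 + 120) mod 360
= 279 mod 360
= 279°


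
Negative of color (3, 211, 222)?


Invert: (255-R, 255-G, 255-B)
R: 255-3 = 252
G: 255-211 = 44
B: 255-222 = 33
= RGB(252, 44, 33)


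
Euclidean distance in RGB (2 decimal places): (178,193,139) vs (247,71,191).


d = √[(R₁-R₂)² + (G₁-G₂)² + (B₁-B₂)²]
d = √[(178-247)² + (193-71)² + (139-191)²]
d = √[4761 + 14884 + 2704]
d = √22349
d ≈ 149.50


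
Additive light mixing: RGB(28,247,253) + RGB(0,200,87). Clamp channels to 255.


Additive: each channel = min(255, C₁+C₂)
R: 28+0 = 28 → 28
G: 247+200 = 447 → 255
B: 253+87 = 340 → 255
= RGB(28, 255, 255)


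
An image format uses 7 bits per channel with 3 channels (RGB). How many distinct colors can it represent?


Total bits = 7 bits/channel × 3 channels = 21 bits
Distinct colors = 2^21
= 2,097,152 colors


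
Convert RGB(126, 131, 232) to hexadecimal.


R = 126 → 7E (hex)
G = 131 → 83 (hex)
B = 232 → E8 (hex)
Hex = #7E83E8


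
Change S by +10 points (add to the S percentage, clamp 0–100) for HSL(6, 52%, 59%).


Original S = 52%
Adjustment = +10 percentage points
New S = 52 + (10) = 62
Clamp to [0, 100] → 62
= HSL(6°, 62%, 59%)


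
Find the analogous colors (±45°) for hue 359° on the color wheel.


Base hue: 359°
Left analog: (359 - 45) mod 360 = 314°
Right analog: (359 + 45) mod 360 = 44°
Analogous hues = 314° and 44°


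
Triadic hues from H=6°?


Triadic: equally spaced at 120° intervals
H1 = 6°
H2 = (6 + 120) mod 360 = 126°
H3 = (6 + 240) mod 360 = 246°
Triadic = 6°, 126°, 246°


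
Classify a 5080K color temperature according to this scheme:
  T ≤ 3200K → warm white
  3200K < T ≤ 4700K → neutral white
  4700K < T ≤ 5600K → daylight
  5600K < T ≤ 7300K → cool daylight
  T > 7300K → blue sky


Temperature: 5080K
4700K < 5080K ≤ 5600K → daylight
Classification: daylight


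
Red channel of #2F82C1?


Color: #2F82C1
R = 2F = 47
G = 82 = 130
B = C1 = 193
Red = 47


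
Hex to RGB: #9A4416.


9A → 154 (R)
44 → 68 (G)
16 → 22 (B)
= RGB(154, 68, 22)


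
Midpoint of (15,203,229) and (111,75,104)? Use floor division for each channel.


Midpoint: each channel = ⌊(C₁+C₂)/2⌋
R: ⌊(15+111)/2⌋ = 63
G: ⌊(203+75)/2⌋ = 139
B: ⌊(229+104)/2⌋ = 166
= RGB(63, 139, 166)


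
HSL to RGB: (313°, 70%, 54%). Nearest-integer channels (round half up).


H=313°, S=0.70, L=0.54
C = (1-|2L-1|)×S = (1-|0.08|)×0.70 = 0.644
H' = H/60 = 313/60 ≈ 5.2167; X = C×(1-|H' mod 2 - 1|) ≈ 0.5045
m = L - C/2 = 0.54 - 0.322 = 0.218
Sector ⌊H'⌋ = 5 → (R',G',B') = (0.644, 0.0, ≈0.5045)
RGB = ((R'+m)×255, (G'+m)×255, (B'+m)×255) = (219.81, 55.59, 184.229)
Round half up → RGB(220, 56, 184)


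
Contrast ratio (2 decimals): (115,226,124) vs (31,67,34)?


Linearize each sRGB channel c=v/255: c/12.92 if c ≤ 0.04045 else ((c+0.055)/1.055)^2.4
L = 0.2126×R_lin + 0.7152×G_lin + 0.0722×B_lin
Color 1 (115,226,124):
  R=115: 115/255≈0.4510 > 0.04045 → ((0.4510+0.055)/1.055)^2.4 ≈ 0.17144
  G=226: 226/255≈0.8863 > 0.04045 → ((0.8863+0.055)/1.055)^2.4 ≈ 0.76052
  B=124: 124/255≈0.4863 > 0.04045 → ((0.4863+0.055)/1.055)^2.4 ≈ 0.20156
  L1 = 0.2126×0.17144 + 0.7152×0.76052 + 0.0722×0.20156 ≈ 0.59493
Color 2 (31,67,34):
  R=31: 31/255≈0.1216 > 0.04045 → ((0.1216+0.055)/1.055)^2.4 ≈ 0.01370
  G=67: 67/255≈0.2627 > 0.04045 → ((0.2627+0.055)/1.055)^2.4 ≈ 0.05613
  B=34: 34/255≈0.1333 > 0.04045 → ((0.1333+0.055)/1.055)^2.4 ≈ 0.01600
  L2 = 0.2126×0.01370 + 0.7152×0.05613 + 0.0722×0.01600 ≈ 0.04421
Lighter = 0.59493, Darker = 0.04421
Ratio = (L_lighter + 0.05) / (L_darker + 0.05)
Ratio = (0.59493 + 0.05) / (0.04421 + 0.05) = 0.64493 / 0.09421 ≈ 6.8456
Ratio ≈ 6.85:1


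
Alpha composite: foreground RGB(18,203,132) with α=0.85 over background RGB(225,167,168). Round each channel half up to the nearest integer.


C = α×F + (1-α)×B, with 1-α = 0.15
R: 0.85×18 + 0.15×225 = 15.30 + 33.75 = 49.05 → 49
G: 0.85×203 + 0.15×167 = 172.55 + 25.05 = 197.60 → 198
B: 0.85×132 + 0.15×168 = 112.20 + 25.20 = 137.40 → 137
= RGB(49, 198, 137)


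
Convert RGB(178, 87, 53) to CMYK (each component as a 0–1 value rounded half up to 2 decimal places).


R'=178/255≈0.6980, G'=87/255≈0.3412, B'=53/255≈0.2078
K = 1 - max(R',G',B') = 1 - 178/255 = 77/255 = 0.30196… → 0.30
(1-R'-K)/(1-K) simplifies to (max-R)/max with max = 178:
C = (178-178)/178 = 0/178 = 0 → 0.00
M = (178-87)/178 = 91/178 = 0.51123… → 0.51
Y = (178-53)/178 = 125/178 = 0.70224… → 0.70
= CMYK(0.00, 0.51, 0.70, 0.30)


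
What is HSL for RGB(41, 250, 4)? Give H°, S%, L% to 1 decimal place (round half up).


Normalize: R'=41/255≈0.1608, G'=250/255≈0.9804, B'=4/255≈0.0157
Max=250/255, Min=4/255, Δ=Max-Min=246/255
L = (Max+Min)/2 = (250+4)/510 = 254/510 = 0.49803… → L = 49.8%
L ≤ 0.5 → S = Δ/(Max+Min) = 246/(250+4) = 246/254 = 0.96850… → S = 96.9%
(the 1/255 factors cancel in S and H, so raw channel differences can be used)
Max is G' → H = 60 × ((B-R)/Δ + 2) = 60 × ((4-41)/246 + 2)
  -37/246 + 2 = -0.1504… + 2 = 1.8495…
  H = 60 × 1.8495… = 110.975…° → H = 111.0°
= HSL(111.0°, 96.9%, 49.8%)


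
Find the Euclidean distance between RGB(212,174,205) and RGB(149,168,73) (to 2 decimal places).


d = √[(R₁-R₂)² + (G₁-G₂)² + (B₁-B₂)²]
d = √[(212-149)² + (174-168)² + (205-73)²]
d = √[3969 + 36 + 17424]
d = √21429
d ≈ 146.39


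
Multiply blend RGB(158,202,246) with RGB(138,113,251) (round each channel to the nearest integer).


Multiply: C = A×B/255, rounded to nearest integer
R: 158×138/255 = 21804/255 ≈ 85.506 → 86
G: 202×113/255 = 22826/255 ≈ 89.514 → 90
B: 246×251/255 = 61746/255 ≈ 242.141 → 242
= RGB(86, 90, 242)


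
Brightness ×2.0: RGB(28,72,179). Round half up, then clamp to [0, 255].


Multiply each channel by 2.0, round half up, clamp to [0, 255]
R: 28×2.0 = 56
G: 72×2.0 = 144
B: 179×2.0 = 358 → clamp → 255
= RGB(56, 144, 255)


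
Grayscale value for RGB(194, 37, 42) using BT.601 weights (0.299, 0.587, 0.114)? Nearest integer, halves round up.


Gray = 0.299×R + 0.587×G + 0.114×B
Gray = 0.299×194 + 0.587×37 + 0.114×42
Gray = 58.006 + 21.719 + 4.788
Gray = 84.513 → round half up → 85
Gray = 85


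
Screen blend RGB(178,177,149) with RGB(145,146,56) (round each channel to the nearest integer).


Screen: C = 255 - (255-A)×(255-B)/255, rounded to nearest integer
R: 255 - (255-178)×(255-145)/255 = 255 - 8470/255 ≈ 255 - 33.216 = 221.784 → 222
G: 255 - (255-177)×(255-146)/255 = 255 - 8502/255 ≈ 255 - 33.341 = 221.659 → 222
B: 255 - (255-149)×(255-56)/255 = 255 - 21094/255 ≈ 255 - 82.722 = 172.278 → 172
= RGB(222, 222, 172)


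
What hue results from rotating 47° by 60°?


New hue = (H + rotation) mod 360
New hue = (47 + 60) mod 360
= 107 mod 360
= 107°


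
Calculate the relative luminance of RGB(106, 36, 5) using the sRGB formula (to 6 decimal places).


Linearize each channel (sRGB transfer function): c = v/255; c_lin = c/12.92 if c ≤ 0.04045, else ((c+0.055)/1.055)^2.4
  R: 106/255 ≈ 0.415686 > 0.04045 → ((0.415686+0.055)/1.055)^2.4 ≈ 0.144128
  G: 36/255 ≈ 0.141176 > 0.04045 → ((0.141176+0.055)/1.055)^2.4 ≈ 0.017642
  B: 5/255 ≈ 0.019608 ≤ 0.04045 → 0.019608/12.92 ≈ 0.001518
R_lin = 0.144128, G_lin = 0.017642, B_lin = 0.001518
L = 0.2126×R + 0.7152×G + 0.0722×B
L = 0.2126×0.144128 + 0.7152×0.017642 + 0.0722×0.001518
L ≈ 0.043369


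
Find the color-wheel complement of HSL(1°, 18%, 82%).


Complement = opposite side of color wheel = hue + 180°
H' = (1 + 180) mod 360 = 181°
S and L unchanged.
= HSL(181°, 18%, 82%)


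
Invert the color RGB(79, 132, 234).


Invert: (255-R, 255-G, 255-B)
R: 255-79 = 176
G: 255-132 = 123
B: 255-234 = 21
= RGB(176, 123, 21)


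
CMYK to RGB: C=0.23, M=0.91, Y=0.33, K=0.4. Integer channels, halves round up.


R = 255 × (1-C) × (1-K) = 255 × 0.77 × 0.60 = 117.81 → 118
G = 255 × (1-M) × (1-K) = 255 × 0.09 × 0.60 = 13.77 → 14
B = 255 × (1-Y) × (1-K) = 255 × 0.67 × 0.60 = 102.51 → 103
= RGB(118, 14, 103)


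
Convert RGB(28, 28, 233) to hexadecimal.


R = 28 → 1C (hex)
G = 28 → 1C (hex)
B = 233 → E9 (hex)
Hex = #1C1CE9


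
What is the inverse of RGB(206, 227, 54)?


Invert: (255-R, 255-G, 255-B)
R: 255-206 = 49
G: 255-227 = 28
B: 255-54 = 201
= RGB(49, 28, 201)


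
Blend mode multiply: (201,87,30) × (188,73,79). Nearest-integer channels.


Multiply: C = A×B/255, rounded to nearest integer
R: 201×188/255 = 37788/255 ≈ 148.188 → 148
G: 87×73/255 = 6351/255 ≈ 24.906 → 25
B: 30×79/255 = 2370/255 ≈ 9.294 → 9
= RGB(148, 25, 9)


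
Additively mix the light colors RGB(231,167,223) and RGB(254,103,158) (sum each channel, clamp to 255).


Additive: each channel = min(255, C₁+C₂)
R: 231+254 = 485 → 255
G: 167+103 = 270 → 255
B: 223+158 = 381 → 255
= RGB(255, 255, 255)


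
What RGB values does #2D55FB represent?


2D → 45 (R)
55 → 85 (G)
FB → 251 (B)
= RGB(45, 85, 251)


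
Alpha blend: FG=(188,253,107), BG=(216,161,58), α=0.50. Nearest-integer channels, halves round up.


C = α×F + (1-α)×B, with 1-α = 0.50
R: 0.50×188 + 0.50×216 = 94.00 + 108.00 = 202.00 → 202
G: 0.50×253 + 0.50×161 = 126.50 + 80.50 = 207.00 → 207
B: 0.50×107 + 0.50×58 = 53.50 + 29.00 = 82.50 → 83
= RGB(202, 207, 83)


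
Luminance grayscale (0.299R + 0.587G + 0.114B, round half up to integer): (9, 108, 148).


Gray = 0.299×R + 0.587×G + 0.114×B
Gray = 0.299×9 + 0.587×108 + 0.114×148
Gray = 2.691 + 63.396 + 16.872
Gray = 82.959 → round half up → 83
Gray = 83


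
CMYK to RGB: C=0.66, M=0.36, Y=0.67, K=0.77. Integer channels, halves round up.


R = 255 × (1-C) × (1-K) = 255 × 0.34 × 0.23 = 19.941 → 20
G = 255 × (1-M) × (1-K) = 255 × 0.64 × 0.23 = 37.536 → 38
B = 255 × (1-Y) × (1-K) = 255 × 0.33 × 0.23 = 19.3545 → 19
= RGB(20, 38, 19)


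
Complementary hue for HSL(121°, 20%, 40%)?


Complement = opposite side of color wheel = hue + 180°
H' = (121 + 180) mod 360 = 301°
S and L unchanged.
= HSL(301°, 20%, 40%)


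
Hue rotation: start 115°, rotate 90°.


New hue = (H + rotation) mod 360
New hue = (115 + 90) mod 360
= 205 mod 360
= 205°


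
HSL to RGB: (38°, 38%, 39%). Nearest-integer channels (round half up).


H=38°, S=0.38, L=0.39
C = (1-|2L-1|)×S = (1-|-0.22|)×0.38 = 0.2964
H' = H/60 = 38/60 ≈ 0.6333; X = C×(1-|H' mod 2 - 1|) = 0.18772
m = L - C/2 = 0.39 - 0.1482 = 0.2418
Sector ⌊H'⌋ = 0 → (R',G',B') = (0.2964, 0.18772, 0.0)
RGB = ((R'+m)×255, (G'+m)×255, (B'+m)×255) = (137.241, 109.5276, 61.659)
Round half up → RGB(137, 110, 62)


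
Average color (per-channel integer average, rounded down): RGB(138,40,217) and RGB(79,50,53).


Midpoint: each channel = ⌊(C₁+C₂)/2⌋
R: ⌊(138+79)/2⌋ = 108
G: ⌊(40+50)/2⌋ = 45
B: ⌊(217+53)/2⌋ = 135
= RGB(108, 45, 135)


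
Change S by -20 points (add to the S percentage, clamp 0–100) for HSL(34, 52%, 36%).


Original S = 52%
Adjustment = -20 percentage points
New S = 52 + (-20) = 32
Clamp to [0, 100] → 32
= HSL(34°, 32%, 36%)


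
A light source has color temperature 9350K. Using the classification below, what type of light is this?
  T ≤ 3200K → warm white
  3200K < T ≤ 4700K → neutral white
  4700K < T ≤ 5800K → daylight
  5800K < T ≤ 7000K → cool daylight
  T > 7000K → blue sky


Temperature: 9350K
9350K > 7000K → blue sky
Classification: blue sky


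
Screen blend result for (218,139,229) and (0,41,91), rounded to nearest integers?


Screen: C = 255 - (255-A)×(255-B)/255, rounded to nearest integer
R: 255 - (255-218)×(255-0)/255 = 255 - 9435/255 ≈ 255 - 37.000 = 218.000 → 218
G: 255 - (255-139)×(255-41)/255 = 255 - 24824/255 ≈ 255 - 97.349 = 157.651 → 158
B: 255 - (255-229)×(255-91)/255 = 255 - 4264/255 ≈ 255 - 16.722 = 238.278 → 238
= RGB(218, 158, 238)


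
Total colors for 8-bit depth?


Colors = 2^bits = 2^8
= 256 colors


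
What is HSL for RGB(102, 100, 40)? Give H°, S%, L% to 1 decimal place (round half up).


Normalize: R'=102/255≈0.4000, G'=100/255≈0.3922, B'=40/255≈0.1569
Max=102/255, Min=40/255, Δ=Max-Min=62/255
L = (Max+Min)/2 = (102+40)/510 = 142/510 = 0.27843… → L = 27.8%
L ≤ 0.5 → S = Δ/(Max+Min) = 62/(102+40) = 62/142 = 0.43661… → S = 43.7%
(the 1/255 factors cancel in S and H, so raw channel differences can be used)
Max is R' → H = 60 × (((G-B)/Δ) mod 6) = 60 × (((100-40)/62) mod 6)
  60/62 = 0.9677…
  H = 60 × 0.9677… = 58.064…° → H = 58.1°
= HSL(58.1°, 43.7%, 27.8%)


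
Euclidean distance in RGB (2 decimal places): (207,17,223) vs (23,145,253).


d = √[(R₁-R₂)² + (G₁-G₂)² + (B₁-B₂)²]
d = √[(207-23)² + (17-145)² + (223-253)²]
d = √[33856 + 16384 + 900]
d = √51140
d ≈ 226.14


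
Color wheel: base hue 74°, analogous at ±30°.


Base hue: 74°
Left analog: (74 - 30) mod 360 = 44°
Right analog: (74 + 30) mod 360 = 104°
Analogous hues = 44° and 104°


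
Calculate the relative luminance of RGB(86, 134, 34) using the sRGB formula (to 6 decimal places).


Linearize each channel (sRGB transfer function): c = v/255; c_lin = c/12.92 if c ≤ 0.04045, else ((c+0.055)/1.055)^2.4
  R: 86/255 ≈ 0.337255 > 0.04045 → ((0.337255+0.055)/1.055)^2.4 ≈ 0.093059
  G: 134/255 ≈ 0.525490 > 0.04045 → ((0.525490+0.055)/1.055)^2.4 ≈ 0.238398
  B: 34/255 ≈ 0.133333 > 0.04045 → ((0.133333+0.055)/1.055)^2.4 ≈ 0.015996
R_lin = 0.093059, G_lin = 0.238398, B_lin = 0.015996
L = 0.2126×R + 0.7152×G + 0.0722×B
L = 0.2126×0.093059 + 0.7152×0.238398 + 0.0722×0.015996
L ≈ 0.191441


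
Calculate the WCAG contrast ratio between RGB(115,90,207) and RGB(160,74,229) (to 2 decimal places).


Linearize each sRGB channel c=v/255: c/12.92 if c ≤ 0.04045 else ((c+0.055)/1.055)^2.4
L = 0.2126×R_lin + 0.7152×G_lin + 0.0722×B_lin
Color 1 (115,90,207):
  R=115: 115/255≈0.4510 > 0.04045 → ((0.4510+0.055)/1.055)^2.4 ≈ 0.17144
  G=90: 90/255≈0.3529 > 0.04045 → ((0.3529+0.055)/1.055)^2.4 ≈ 0.10224
  B=207: 207/255≈0.8118 > 0.04045 → ((0.8118+0.055)/1.055)^2.4 ≈ 0.62396
  L1 = 0.2126×0.17144 + 0.7152×0.10224 + 0.0722×0.62396 ≈ 0.15462
Color 2 (160,74,229):
  R=160: 160/255≈0.6275 > 0.04045 → ((0.6275+0.055)/1.055)^2.4 ≈ 0.35153
  G=74: 74/255≈0.2902 > 0.04045 → ((0.2902+0.055)/1.055)^2.4 ≈ 0.06848
  B=229: 229/255≈0.8980 > 0.04045 → ((0.8980+0.055)/1.055)^2.4 ≈ 0.78354
  L2 = 0.2126×0.35153 + 0.7152×0.06848 + 0.0722×0.78354 ≈ 0.18028
Lighter = 0.18028, Darker = 0.15462
Ratio = (L_lighter + 0.05) / (L_darker + 0.05)
Ratio = (0.18028 + 0.05) / (0.15462 + 0.05) = 0.23028 / 0.20462 ≈ 1.1254
Ratio ≈ 1.13:1


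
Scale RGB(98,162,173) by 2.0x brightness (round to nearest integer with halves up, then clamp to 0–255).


Multiply each channel by 2.0, round half up, clamp to [0, 255]
R: 98×2.0 = 196
G: 162×2.0 = 324 → clamp → 255
B: 173×2.0 = 346 → clamp → 255
= RGB(196, 255, 255)


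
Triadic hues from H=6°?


Triadic: equally spaced at 120° intervals
H1 = 6°
H2 = (6 + 120) mod 360 = 126°
H3 = (6 + 240) mod 360 = 246°
Triadic = 6°, 126°, 246°


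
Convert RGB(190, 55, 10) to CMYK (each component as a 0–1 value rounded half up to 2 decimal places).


R'=190/255≈0.7451, G'=55/255≈0.2157, B'=10/255≈0.0392
K = 1 - max(R',G',B') = 1 - 190/255 = 65/255 = 0.25490… → 0.25
(1-R'-K)/(1-K) simplifies to (max-R)/max with max = 190:
C = (190-190)/190 = 0/190 = 0 → 0.00
M = (190-55)/190 = 135/190 = 0.71052… → 0.71
Y = (190-10)/190 = 180/190 = 0.94736… → 0.95
= CMYK(0.00, 0.71, 0.95, 0.25)


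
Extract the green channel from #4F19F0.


Color: #4F19F0
R = 4F = 79
G = 19 = 25
B = F0 = 240
Green = 25


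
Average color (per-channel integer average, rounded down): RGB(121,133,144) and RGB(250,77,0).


Midpoint: each channel = ⌊(C₁+C₂)/2⌋
R: ⌊(121+250)/2⌋ = 185
G: ⌊(133+77)/2⌋ = 105
B: ⌊(144+0)/2⌋ = 72
= RGB(185, 105, 72)


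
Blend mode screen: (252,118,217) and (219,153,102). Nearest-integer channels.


Screen: C = 255 - (255-A)×(255-B)/255, rounded to nearest integer
R: 255 - (255-252)×(255-219)/255 = 255 - 108/255 ≈ 255 - 0.424 = 254.576 → 255
G: 255 - (255-118)×(255-153)/255 = 255 - 13974/255 ≈ 255 - 54.800 = 200.200 → 200
B: 255 - (255-217)×(255-102)/255 = 255 - 5814/255 ≈ 255 - 22.800 = 232.200 → 232
= RGB(255, 200, 232)


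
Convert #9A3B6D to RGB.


9A → 154 (R)
3B → 59 (G)
6D → 109 (B)
= RGB(154, 59, 109)


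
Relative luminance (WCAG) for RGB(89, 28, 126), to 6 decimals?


Linearize each channel (sRGB transfer function): c = v/255; c_lin = c/12.92 if c ≤ 0.04045, else ((c+0.055)/1.055)^2.4
  R: 89/255 ≈ 0.349020 > 0.04045 → ((0.349020+0.055)/1.055)^2.4 ≈ 0.099899
  G: 28/255 ≈ 0.109804 > 0.04045 → ((0.109804+0.055)/1.055)^2.4 ≈ 0.011612
  B: 126/255 ≈ 0.494118 > 0.04045 → ((0.494118+0.055)/1.055)^2.4 ≈ 0.208637
R_lin = 0.099899, G_lin = 0.011612, B_lin = 0.208637
L = 0.2126×R + 0.7152×G + 0.0722×B
L = 0.2126×0.099899 + 0.7152×0.011612 + 0.0722×0.208637
L ≈ 0.044607


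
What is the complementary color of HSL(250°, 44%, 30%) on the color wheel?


Complement = opposite side of color wheel = hue + 180°
H' = (250 + 180) mod 360 = 70°
S and L unchanged.
= HSL(70°, 44%, 30%)


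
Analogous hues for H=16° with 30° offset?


Base hue: 16°
Left analog: (16 - 30) mod 360 = 346°
Right analog: (16 + 30) mod 360 = 46°
Analogous hues = 346° and 46°


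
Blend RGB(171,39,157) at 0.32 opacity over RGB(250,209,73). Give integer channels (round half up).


C = α×F + (1-α)×B, with 1-α = 0.68
R: 0.32×171 + 0.68×250 = 54.72 + 170.00 = 224.72 → 225
G: 0.32×39 + 0.68×209 = 12.48 + 142.12 = 154.60 → 155
B: 0.32×157 + 0.68×73 = 50.24 + 49.64 = 99.88 → 100
= RGB(225, 155, 100)


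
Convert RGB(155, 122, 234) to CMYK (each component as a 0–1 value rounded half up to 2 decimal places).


R'=155/255≈0.6078, G'=122/255≈0.4784, B'=234/255≈0.9176
K = 1 - max(R',G',B') = 1 - 234/255 = 21/255 = 0.08235… → 0.08
(1-R'-K)/(1-K) simplifies to (max-R)/max with max = 234:
C = (234-155)/234 = 79/234 = 0.33760… → 0.34
M = (234-122)/234 = 112/234 = 0.47863… → 0.48
Y = (234-234)/234 = 0/234 = 0 → 0.00
= CMYK(0.34, 0.48, 0.00, 0.08)


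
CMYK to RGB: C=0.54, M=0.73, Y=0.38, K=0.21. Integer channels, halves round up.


R = 255 × (1-C) × (1-K) = 255 × 0.46 × 0.79 = 92.667 → 93
G = 255 × (1-M) × (1-K) = 255 × 0.27 × 0.79 = 54.3915 → 54
B = 255 × (1-Y) × (1-K) = 255 × 0.62 × 0.79 = 124.899 → 125
= RGB(93, 54, 125)


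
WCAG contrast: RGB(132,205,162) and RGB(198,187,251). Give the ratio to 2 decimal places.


Linearize each sRGB channel c=v/255: c/12.92 if c ≤ 0.04045 else ((c+0.055)/1.055)^2.4
L = 0.2126×R_lin + 0.7152×G_lin + 0.0722×B_lin
Color 1 (132,205,162):
  R=132: 132/255≈0.5176 > 0.04045 → ((0.5176+0.055)/1.055)^2.4 ≈ 0.23074
  G=205: 205/255≈0.8039 > 0.04045 → ((0.8039+0.055)/1.055)^2.4 ≈ 0.61050
  B=162: 162/255≈0.6353 > 0.04045 → ((0.6353+0.055)/1.055)^2.4 ≈ 0.36131
  L1 = 0.2126×0.23074 + 0.7152×0.61050 + 0.0722×0.36131 ≈ 0.51177
Color 2 (198,187,251):
  R=198: 198/255≈0.7765 > 0.04045 → ((0.7765+0.055)/1.055)^2.4 ≈ 0.56471
  G=187: 187/255≈0.7333 > 0.04045 → ((0.7333+0.055)/1.055)^2.4 ≈ 0.49693
  B=251: 251/255≈0.9843 > 0.04045 → ((0.9843+0.055)/1.055)^2.4 ≈ 0.96469
  L2 = 0.2126×0.56471 + 0.7152×0.49693 + 0.0722×0.96469 ≈ 0.54511
Lighter = 0.54511, Darker = 0.51177
Ratio = (L_lighter + 0.05) / (L_darker + 0.05)
Ratio = (0.54511 + 0.05) / (0.51177 + 0.05) = 0.59511 / 0.56177 ≈ 1.0594
Ratio ≈ 1.06:1


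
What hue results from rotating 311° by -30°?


New hue = (H + rotation) mod 360
New hue = (311 -30) mod 360
= 281 mod 360
= 281°


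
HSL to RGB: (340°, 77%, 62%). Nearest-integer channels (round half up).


H=340°, S=0.77, L=0.62
C = (1-|2L-1|)×S = (1-|0.24|)×0.77 = 0.5852
H' = H/60 = 340/60 ≈ 5.6667; X = C×(1-|H' mod 2 - 1|) ≈ 0.1951
m = L - C/2 = 0.62 - 0.2926 = 0.3274
Sector ⌊H'⌋ = 5 → (R',G',B') = (0.5852, 0.0, ≈0.1951)
RGB = ((R'+m)×255, (G'+m)×255, (B'+m)×255) = (232.713, 83.487, 133.229)
Round half up → RGB(233, 83, 133)


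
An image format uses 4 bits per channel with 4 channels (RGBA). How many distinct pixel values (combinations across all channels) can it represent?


Total bits = 4 bits/channel × 4 channels = 16 bits
Distinct pixel values = 2^16
= 65,536 pixel values
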